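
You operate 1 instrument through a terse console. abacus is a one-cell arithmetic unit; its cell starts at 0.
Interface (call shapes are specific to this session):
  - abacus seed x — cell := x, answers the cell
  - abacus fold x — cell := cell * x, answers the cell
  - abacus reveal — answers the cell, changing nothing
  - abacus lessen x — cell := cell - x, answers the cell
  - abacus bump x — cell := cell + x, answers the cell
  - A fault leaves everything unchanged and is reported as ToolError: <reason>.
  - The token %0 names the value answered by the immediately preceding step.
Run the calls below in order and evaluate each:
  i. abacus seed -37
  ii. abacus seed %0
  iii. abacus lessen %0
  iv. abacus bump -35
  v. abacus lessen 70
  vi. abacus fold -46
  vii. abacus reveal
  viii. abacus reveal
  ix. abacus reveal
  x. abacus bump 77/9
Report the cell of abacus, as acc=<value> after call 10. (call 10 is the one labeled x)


Act: abacus seed[x='-37']
Obs: -37
Act: abacus seed[x='%0']
Obs: -37
Act: abacus lessen[x='%0']
Obs: 0
Act: abacus bump[x='-35']
Obs: -35
Act: abacus lessen[x='70']
Obs: -105
Act: abacus fold[x='-46']
Obs: 4830
Act: abacus reveal[]
Obs: 4830
Act: abacus reveal[]
Obs: 4830
Act: abacus reveal[]
Obs: 4830
Act: abacus bump[x='77/9']
Obs: 43547/9

Answer: acc=43547/9


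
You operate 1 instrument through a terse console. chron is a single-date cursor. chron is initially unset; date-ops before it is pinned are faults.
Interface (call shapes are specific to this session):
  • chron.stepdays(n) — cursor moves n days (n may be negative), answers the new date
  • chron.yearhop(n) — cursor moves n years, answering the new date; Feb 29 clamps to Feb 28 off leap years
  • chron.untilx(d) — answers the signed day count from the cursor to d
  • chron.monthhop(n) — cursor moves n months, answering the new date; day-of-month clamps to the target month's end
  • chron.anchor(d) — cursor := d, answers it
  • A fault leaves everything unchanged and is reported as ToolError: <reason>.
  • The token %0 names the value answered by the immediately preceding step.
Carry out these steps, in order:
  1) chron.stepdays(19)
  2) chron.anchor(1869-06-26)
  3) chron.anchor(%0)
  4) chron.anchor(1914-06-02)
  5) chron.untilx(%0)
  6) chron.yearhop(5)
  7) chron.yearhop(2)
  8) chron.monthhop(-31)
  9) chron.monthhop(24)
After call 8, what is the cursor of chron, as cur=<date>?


Answer: cur=1918-11-02

Derivation:
Step: chron.stepdays[19]
Result: ToolError: no date set
Step: chron.anchor[1869-06-26]
Result: 1869-06-26
Step: chron.anchor[%0]
Result: 1869-06-26
Step: chron.anchor[1914-06-02]
Result: 1914-06-02
Step: chron.untilx[%0]
Result: 0
Step: chron.yearhop[5]
Result: 1919-06-02
Step: chron.yearhop[2]
Result: 1921-06-02
Step: chron.monthhop[-31]
Result: 1918-11-02
Step: chron.monthhop[24]
Result: 1920-11-02


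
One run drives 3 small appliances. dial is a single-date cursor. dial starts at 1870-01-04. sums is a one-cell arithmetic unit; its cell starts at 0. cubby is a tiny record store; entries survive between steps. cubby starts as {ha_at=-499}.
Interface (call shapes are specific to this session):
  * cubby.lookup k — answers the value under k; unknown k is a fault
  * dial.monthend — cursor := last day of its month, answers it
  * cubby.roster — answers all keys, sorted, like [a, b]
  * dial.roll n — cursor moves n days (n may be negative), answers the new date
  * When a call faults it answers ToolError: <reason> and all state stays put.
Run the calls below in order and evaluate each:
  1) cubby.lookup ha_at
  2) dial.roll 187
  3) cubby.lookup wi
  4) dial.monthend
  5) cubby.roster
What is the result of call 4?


Answer: 1870-07-31

Derivation:
>> lookup(ha_at)
<< -499
>> roll(187)
<< 1870-07-10
>> lookup(wi)
<< ToolError: no such key wi
>> monthend()
<< 1870-07-31
>> roster()
<< [ha_at]


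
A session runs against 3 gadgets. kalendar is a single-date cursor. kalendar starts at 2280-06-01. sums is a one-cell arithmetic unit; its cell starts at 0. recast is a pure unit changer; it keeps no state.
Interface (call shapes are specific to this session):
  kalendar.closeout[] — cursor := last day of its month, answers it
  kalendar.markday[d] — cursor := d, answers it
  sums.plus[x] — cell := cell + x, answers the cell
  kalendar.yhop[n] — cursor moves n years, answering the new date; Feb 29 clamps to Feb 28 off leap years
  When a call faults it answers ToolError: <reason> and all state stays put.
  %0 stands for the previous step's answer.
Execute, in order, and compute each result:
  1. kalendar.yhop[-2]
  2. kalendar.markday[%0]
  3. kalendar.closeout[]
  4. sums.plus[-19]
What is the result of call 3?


I use kalendar.yhop using n='-2', and see 2278-06-01.
I try kalendar.markday using d='%0', and get 2278-06-01.
Next I call kalendar.closeout, which returns 2278-06-30.
Invoking sums.plus using x='-19', — result: -19.

Answer: 2278-06-30


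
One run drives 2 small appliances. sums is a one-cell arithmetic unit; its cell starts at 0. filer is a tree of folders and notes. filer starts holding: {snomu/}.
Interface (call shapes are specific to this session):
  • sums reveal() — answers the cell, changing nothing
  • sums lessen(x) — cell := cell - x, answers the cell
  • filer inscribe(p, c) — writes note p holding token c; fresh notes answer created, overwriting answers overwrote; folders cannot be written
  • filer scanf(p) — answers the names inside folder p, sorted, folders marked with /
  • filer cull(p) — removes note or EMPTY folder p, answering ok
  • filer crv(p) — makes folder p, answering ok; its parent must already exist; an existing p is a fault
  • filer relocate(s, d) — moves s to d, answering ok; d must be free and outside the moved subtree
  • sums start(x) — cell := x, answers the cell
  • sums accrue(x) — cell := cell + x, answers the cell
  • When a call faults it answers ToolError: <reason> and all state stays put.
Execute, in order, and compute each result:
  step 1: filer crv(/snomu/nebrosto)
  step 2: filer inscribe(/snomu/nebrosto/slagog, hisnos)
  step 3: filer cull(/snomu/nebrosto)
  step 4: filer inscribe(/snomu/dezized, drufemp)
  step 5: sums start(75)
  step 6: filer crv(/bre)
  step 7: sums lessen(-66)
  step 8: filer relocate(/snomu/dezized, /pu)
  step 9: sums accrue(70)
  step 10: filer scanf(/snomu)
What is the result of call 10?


>> filer crv(/snomu/nebrosto)
<< ok
>> filer inscribe(/snomu/nebrosto/slagog, hisnos)
<< created
>> filer cull(/snomu/nebrosto)
<< ToolError: not empty
>> filer inscribe(/snomu/dezized, drufemp)
<< created
>> sums start(75)
<< 75
>> filer crv(/bre)
<< ok
>> sums lessen(-66)
<< 141
>> filer relocate(/snomu/dezized, /pu)
<< ok
>> sums accrue(70)
<< 211
>> filer scanf(/snomu)
<< [nebrosto/]

Answer: [nebrosto/]


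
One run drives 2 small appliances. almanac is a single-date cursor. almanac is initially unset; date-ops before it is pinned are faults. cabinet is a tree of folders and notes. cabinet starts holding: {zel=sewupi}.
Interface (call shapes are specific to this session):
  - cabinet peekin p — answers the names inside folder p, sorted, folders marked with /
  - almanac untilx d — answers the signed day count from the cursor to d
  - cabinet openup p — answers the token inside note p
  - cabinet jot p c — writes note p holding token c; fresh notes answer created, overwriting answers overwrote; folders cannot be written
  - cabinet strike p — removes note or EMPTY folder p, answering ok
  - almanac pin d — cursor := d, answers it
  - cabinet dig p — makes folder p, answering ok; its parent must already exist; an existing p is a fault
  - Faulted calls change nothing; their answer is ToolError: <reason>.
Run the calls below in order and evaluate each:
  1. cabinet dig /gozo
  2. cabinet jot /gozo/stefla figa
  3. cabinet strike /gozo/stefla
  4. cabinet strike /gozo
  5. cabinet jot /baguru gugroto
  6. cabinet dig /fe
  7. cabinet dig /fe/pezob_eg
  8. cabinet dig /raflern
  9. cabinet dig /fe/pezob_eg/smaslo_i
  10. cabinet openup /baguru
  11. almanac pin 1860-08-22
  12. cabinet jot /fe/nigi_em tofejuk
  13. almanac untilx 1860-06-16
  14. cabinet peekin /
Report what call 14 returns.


>> cabinet dig(p→/gozo)
<< ok
>> cabinet jot(p→/gozo/stefla, c→figa)
<< created
>> cabinet strike(p→/gozo/stefla)
<< ok
>> cabinet strike(p→/gozo)
<< ok
>> cabinet jot(p→/baguru, c→gugroto)
<< created
>> cabinet dig(p→/fe)
<< ok
>> cabinet dig(p→/fe/pezob_eg)
<< ok
>> cabinet dig(p→/raflern)
<< ok
>> cabinet dig(p→/fe/pezob_eg/smaslo_i)
<< ok
>> cabinet openup(p→/baguru)
<< gugroto
>> almanac pin(d→1860-08-22)
<< 1860-08-22
>> cabinet jot(p→/fe/nigi_em, c→tofejuk)
<< created
>> almanac untilx(d→1860-06-16)
<< -67
>> cabinet peekin(p→/)
<< [baguru, fe/, raflern/, zel]

Answer: [baguru, fe/, raflern/, zel]


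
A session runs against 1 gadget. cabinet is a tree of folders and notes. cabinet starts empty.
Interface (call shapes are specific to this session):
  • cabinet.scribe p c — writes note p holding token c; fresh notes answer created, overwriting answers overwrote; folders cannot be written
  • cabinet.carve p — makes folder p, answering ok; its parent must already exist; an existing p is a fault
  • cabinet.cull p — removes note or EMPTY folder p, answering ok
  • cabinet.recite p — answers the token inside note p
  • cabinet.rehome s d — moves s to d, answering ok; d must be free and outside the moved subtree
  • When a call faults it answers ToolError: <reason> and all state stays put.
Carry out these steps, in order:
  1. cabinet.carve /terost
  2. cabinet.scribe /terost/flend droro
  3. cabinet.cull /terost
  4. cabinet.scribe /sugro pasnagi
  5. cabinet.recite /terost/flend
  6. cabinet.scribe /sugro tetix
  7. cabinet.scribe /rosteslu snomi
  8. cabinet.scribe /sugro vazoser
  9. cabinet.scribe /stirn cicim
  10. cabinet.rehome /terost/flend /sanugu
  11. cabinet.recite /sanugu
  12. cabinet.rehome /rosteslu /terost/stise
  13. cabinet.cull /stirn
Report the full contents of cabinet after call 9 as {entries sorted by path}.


Do: carve[p→/terost]
See: ok
Do: scribe[p→/terost/flend; c→droro]
See: created
Do: cull[p→/terost]
See: ToolError: not empty
Do: scribe[p→/sugro; c→pasnagi]
See: created
Do: recite[p→/terost/flend]
See: droro
Do: scribe[p→/sugro; c→tetix]
See: overwrote
Do: scribe[p→/rosteslu; c→snomi]
See: created
Do: scribe[p→/sugro; c→vazoser]
See: overwrote
Do: scribe[p→/stirn; c→cicim]
See: created
Do: rehome[s→/terost/flend; d→/sanugu]
See: ok
Do: recite[p→/sanugu]
See: droro
Do: rehome[s→/rosteslu; d→/terost/stise]
See: ok
Do: cull[p→/stirn]
See: ok

Answer: {rosteslu=snomi, stirn=cicim, sugro=vazoser, terost/, terost/flend=droro}


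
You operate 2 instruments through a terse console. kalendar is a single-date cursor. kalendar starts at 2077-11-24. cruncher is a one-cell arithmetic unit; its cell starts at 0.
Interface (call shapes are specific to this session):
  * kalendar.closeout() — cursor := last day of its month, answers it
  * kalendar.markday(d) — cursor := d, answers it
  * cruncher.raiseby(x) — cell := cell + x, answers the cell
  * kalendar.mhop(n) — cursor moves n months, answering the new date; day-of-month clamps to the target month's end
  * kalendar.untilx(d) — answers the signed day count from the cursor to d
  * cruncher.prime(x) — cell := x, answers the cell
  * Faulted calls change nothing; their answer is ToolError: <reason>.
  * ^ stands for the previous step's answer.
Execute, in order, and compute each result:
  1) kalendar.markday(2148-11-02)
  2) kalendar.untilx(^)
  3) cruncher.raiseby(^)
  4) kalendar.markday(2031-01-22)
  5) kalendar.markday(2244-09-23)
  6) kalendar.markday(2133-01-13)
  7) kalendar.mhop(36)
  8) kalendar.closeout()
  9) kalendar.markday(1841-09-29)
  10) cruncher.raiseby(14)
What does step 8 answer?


Answer: 2136-01-31

Derivation:
$ kalendar.markday d='2148-11-02'
[out] 2148-11-02
$ kalendar.untilx d='^'
[out] 0
$ cruncher.raiseby x='^'
[out] 0
$ kalendar.markday d='2031-01-22'
[out] 2031-01-22
$ kalendar.markday d='2244-09-23'
[out] 2244-09-23
$ kalendar.markday d='2133-01-13'
[out] 2133-01-13
$ kalendar.mhop n='36'
[out] 2136-01-13
$ kalendar.closeout
[out] 2136-01-31
$ kalendar.markday d='1841-09-29'
[out] 1841-09-29
$ cruncher.raiseby x='14'
[out] 14


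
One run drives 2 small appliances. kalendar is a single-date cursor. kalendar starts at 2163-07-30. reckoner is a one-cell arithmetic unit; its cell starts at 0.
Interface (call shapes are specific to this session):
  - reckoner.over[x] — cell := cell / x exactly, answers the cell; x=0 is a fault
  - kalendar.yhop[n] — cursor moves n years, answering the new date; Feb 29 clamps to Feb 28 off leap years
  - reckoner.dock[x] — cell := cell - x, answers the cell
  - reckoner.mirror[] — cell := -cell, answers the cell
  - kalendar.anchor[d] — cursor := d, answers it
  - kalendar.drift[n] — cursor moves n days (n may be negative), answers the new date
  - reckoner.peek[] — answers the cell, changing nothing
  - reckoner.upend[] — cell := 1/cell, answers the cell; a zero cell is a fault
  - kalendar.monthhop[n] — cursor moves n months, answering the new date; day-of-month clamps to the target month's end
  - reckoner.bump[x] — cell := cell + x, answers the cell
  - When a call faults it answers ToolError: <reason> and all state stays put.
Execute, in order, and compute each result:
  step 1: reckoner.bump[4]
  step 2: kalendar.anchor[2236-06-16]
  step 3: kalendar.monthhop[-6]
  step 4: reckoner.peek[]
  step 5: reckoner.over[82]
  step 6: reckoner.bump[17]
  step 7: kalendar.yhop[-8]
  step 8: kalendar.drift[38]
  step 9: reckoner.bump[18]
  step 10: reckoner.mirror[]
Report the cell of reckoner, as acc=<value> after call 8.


Answer: acc=699/41

Derivation:
# reckoner.bump(x=4) == 4
# kalendar.anchor(d=2236-06-16) == 2236-06-16
# kalendar.monthhop(n=-6) == 2235-12-16
# reckoner.peek() == 4
# reckoner.over(x=82) == 2/41
# reckoner.bump(x=17) == 699/41
# kalendar.yhop(n=-8) == 2227-12-16
# kalendar.drift(n=38) == 2228-01-23
# reckoner.bump(x=18) == 1437/41
# reckoner.mirror() == -1437/41


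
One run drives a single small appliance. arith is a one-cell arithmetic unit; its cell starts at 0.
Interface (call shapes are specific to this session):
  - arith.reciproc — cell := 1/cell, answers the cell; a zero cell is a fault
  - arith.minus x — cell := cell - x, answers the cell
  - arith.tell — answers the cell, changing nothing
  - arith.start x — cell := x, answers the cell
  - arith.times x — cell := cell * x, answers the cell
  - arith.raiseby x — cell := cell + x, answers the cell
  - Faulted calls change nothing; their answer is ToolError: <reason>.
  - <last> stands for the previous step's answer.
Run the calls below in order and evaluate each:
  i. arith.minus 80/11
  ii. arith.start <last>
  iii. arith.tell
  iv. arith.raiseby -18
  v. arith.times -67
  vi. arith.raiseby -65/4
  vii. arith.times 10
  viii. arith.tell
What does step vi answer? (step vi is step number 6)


·→ minus(80/11)
·← -80/11
·→ start(<last>)
·← -80/11
·→ tell()
·← -80/11
·→ raiseby(-18)
·← -278/11
·→ times(-67)
·← 18626/11
·→ raiseby(-65/4)
·← 73789/44
·→ times(10)
·← 368945/22
·→ tell()
·← 368945/22

Answer: 73789/44


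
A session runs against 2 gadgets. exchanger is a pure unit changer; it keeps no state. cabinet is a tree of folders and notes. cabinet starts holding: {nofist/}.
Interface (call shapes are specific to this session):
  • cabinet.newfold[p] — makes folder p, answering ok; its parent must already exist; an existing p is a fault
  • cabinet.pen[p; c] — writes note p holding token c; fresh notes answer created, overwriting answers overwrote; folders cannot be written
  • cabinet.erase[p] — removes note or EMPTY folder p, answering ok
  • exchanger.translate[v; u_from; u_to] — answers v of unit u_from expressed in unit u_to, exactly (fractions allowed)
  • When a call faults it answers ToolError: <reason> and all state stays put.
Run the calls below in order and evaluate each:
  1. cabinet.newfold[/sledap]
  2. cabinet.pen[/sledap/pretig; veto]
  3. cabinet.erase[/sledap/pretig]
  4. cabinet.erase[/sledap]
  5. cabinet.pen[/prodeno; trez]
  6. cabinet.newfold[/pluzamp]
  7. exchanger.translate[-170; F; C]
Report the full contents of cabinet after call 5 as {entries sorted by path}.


-- 1. newfold(p=/sledap) => ok
-- 2. pen(p=/sledap/pretig, c=veto) => created
-- 3. erase(p=/sledap/pretig) => ok
-- 4. erase(p=/sledap) => ok
-- 5. pen(p=/prodeno, c=trez) => created
-- 6. newfold(p=/pluzamp) => ok
-- 7. translate(v=-170, u_from=F, u_to=C) => -1010/9

Answer: {nofist/, prodeno=trez}


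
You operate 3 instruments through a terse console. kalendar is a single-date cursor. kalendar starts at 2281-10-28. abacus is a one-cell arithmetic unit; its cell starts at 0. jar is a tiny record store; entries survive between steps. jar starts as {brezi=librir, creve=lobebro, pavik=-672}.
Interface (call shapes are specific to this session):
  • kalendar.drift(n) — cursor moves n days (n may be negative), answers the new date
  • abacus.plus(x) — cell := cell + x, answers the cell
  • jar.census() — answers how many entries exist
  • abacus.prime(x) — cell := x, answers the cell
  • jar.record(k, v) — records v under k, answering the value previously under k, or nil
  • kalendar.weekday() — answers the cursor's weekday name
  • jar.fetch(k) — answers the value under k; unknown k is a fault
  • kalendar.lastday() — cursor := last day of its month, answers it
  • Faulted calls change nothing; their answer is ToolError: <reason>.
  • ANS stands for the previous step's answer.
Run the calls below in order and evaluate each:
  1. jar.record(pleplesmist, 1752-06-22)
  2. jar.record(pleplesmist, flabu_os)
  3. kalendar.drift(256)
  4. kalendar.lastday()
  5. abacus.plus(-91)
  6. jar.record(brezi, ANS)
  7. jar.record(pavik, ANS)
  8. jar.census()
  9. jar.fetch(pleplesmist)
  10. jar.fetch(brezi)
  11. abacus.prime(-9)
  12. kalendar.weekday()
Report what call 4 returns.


Answer: 2282-07-31

Derivation:
I invoke jar.record using k='pleplesmist', v='1752-06-22', and see nil.
Now I run jar.record using k='pleplesmist', v='flabu_os', → 1752-06-22.
Invoking kalendar.drift using n='256', yielding 2282-07-11.
Using kalendar.lastday(), giving 2282-07-31.
Then abacus.plus using x='-91', and observe -91.
Invoking jar.record using k='brezi', v='ANS', and get librir.
I use jar.record using k='pavik', v='ANS', and get -672.
Using jar.census, → 4.
Invoking jar.fetch using k='pleplesmist', and observe flabu_os.
Then jar.fetch using k='brezi', giving -91.
I try abacus.prime using x='-9', — result: -9.
Invoking kalendar.weekday: Monday.


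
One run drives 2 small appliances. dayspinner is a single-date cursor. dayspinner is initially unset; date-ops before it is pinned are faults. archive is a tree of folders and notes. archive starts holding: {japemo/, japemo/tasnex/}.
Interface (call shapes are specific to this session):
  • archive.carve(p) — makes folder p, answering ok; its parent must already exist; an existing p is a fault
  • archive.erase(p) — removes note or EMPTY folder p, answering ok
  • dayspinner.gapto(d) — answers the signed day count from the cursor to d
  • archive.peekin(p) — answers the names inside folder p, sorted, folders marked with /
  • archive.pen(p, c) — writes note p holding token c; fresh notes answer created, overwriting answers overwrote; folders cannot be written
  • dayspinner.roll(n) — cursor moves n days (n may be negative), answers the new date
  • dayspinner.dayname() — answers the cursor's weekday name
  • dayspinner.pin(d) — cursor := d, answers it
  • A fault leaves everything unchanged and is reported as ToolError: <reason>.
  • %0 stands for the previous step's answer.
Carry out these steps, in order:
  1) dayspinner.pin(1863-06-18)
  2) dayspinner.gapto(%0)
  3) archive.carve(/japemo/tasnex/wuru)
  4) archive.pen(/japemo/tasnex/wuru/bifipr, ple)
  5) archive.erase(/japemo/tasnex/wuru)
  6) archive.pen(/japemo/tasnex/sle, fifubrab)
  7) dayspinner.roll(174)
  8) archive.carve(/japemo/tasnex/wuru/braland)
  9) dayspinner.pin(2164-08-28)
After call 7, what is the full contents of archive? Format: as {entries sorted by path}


Answer: {japemo/, japemo/tasnex/, japemo/tasnex/sle=fifubrab, japemo/tasnex/wuru/, japemo/tasnex/wuru/bifipr=ple}

Derivation:
// 1. dayspinner.pin(d='1863-06-18') : 1863-06-18
// 2. dayspinner.gapto(d='%0') : 0
// 3. archive.carve(p='/japemo/tasnex/wuru') : ok
// 4. archive.pen(p='/japemo/tasnex/wuru/bifipr', c='ple') : created
// 5. archive.erase(p='/japemo/tasnex/wuru') : ToolError: not empty
// 6. archive.pen(p='/japemo/tasnex/sle', c='fifubrab') : created
// 7. dayspinner.roll(n='174') : 1863-12-09
// 8. archive.carve(p='/japemo/tasnex/wuru/braland') : ok
// 9. dayspinner.pin(d='2164-08-28') : 2164-08-28


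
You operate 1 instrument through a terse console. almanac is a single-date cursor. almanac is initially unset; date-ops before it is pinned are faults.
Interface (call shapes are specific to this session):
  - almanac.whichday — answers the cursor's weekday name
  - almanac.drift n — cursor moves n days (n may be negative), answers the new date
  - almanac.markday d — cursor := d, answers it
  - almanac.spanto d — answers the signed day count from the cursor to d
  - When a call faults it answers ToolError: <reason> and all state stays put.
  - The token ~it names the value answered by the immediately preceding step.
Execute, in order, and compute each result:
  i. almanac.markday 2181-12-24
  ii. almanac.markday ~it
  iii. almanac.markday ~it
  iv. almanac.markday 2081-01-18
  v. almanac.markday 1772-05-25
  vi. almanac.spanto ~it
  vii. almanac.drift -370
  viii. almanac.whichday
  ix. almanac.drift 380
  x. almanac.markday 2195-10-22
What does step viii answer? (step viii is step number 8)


>> markday(d='2181-12-24')
<< 2181-12-24
>> markday(d='~it')
<< 2181-12-24
>> markday(d='~it')
<< 2181-12-24
>> markday(d='2081-01-18')
<< 2081-01-18
>> markday(d='1772-05-25')
<< 1772-05-25
>> spanto(d='~it')
<< 0
>> drift(n='-370')
<< 1771-05-21
>> whichday()
<< Tuesday
>> drift(n='380')
<< 1772-06-04
>> markday(d='2195-10-22')
<< 2195-10-22

Answer: Tuesday


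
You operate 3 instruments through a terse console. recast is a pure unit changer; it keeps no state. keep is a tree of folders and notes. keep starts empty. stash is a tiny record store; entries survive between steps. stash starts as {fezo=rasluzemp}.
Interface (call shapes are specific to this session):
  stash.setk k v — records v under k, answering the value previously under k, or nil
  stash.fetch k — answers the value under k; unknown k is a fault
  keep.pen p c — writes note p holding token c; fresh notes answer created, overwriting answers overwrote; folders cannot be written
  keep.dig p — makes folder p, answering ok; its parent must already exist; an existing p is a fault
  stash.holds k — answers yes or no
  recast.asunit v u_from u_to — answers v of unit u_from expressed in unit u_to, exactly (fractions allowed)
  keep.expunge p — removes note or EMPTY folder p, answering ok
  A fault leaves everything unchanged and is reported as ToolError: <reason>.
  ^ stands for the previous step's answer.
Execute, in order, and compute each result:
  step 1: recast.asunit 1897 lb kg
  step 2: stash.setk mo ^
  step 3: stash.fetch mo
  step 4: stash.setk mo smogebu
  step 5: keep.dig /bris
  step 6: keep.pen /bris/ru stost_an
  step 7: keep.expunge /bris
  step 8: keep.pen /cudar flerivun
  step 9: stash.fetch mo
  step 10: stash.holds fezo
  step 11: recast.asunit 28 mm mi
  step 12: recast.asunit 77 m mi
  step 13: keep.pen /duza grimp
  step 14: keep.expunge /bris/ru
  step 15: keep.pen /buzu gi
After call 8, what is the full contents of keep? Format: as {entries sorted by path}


Answer: {bris/, bris/ru=stost_an, cudar=flerivun}

Derivation:
→ asunit(1897, lb, kg)
← 86046472589/100000000
→ setk(mo, ^)
← nil
→ fetch(mo)
← 86046472589/100000000
→ setk(mo, smogebu)
← 86046472589/100000000
→ dig(/bris)
← ok
→ pen(/bris/ru, stost_an)
← created
→ expunge(/bris)
← ToolError: not empty
→ pen(/cudar, flerivun)
← created
→ fetch(mo)
← smogebu
→ holds(fezo)
← yes
→ asunit(28, mm, mi)
← 7/402336
→ asunit(77, m, mi)
← 875/18288
→ pen(/duza, grimp)
← created
→ expunge(/bris/ru)
← ok
→ pen(/buzu, gi)
← created


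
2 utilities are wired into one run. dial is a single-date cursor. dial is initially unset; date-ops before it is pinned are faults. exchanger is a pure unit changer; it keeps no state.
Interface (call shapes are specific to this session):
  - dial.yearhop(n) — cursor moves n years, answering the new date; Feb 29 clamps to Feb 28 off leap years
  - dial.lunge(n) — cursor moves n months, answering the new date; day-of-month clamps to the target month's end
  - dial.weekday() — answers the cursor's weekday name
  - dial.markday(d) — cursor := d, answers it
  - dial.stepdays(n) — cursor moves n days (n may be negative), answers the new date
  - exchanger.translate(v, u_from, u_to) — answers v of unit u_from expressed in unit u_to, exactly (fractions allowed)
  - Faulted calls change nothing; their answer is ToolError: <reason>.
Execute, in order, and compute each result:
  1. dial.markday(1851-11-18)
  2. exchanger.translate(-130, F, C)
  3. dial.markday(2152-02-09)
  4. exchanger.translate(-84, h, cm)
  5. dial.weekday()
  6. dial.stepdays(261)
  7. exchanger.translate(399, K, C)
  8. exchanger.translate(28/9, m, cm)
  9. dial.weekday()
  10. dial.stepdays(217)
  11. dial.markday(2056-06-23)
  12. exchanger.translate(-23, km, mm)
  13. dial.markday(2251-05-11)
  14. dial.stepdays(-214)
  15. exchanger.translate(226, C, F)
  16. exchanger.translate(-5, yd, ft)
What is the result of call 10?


Then markday on d→1851-11-18, giving 1851-11-18.
I run translate on v→-130, u_from→F, u_to→C, giving -90.
Invoking markday on d→2152-02-09, giving 2152-02-09.
Using translate on v→-84, u_from→h, u_to→cm, — result: ToolError: incompatible units.
Calling weekday(), and get Wednesday.
Then stepdays on n→261: 2152-10-27.
I run translate on v→399, u_from→K, u_to→C, which returns 2517/20.
I call translate on v→28/9, u_from→m, u_to→cm, — result: 2800/9.
Next I call weekday, yielding Friday.
Now I run stepdays on n→217, and see 2153-06-01.
Calling markday on d→2056-06-23, giving 2056-06-23.
Then translate on v→-23, u_from→km, u_to→mm, and see -23000000.
I run markday on d→2251-05-11, yielding 2251-05-11.
Then stepdays on n→-214, giving 2250-10-09.
Then translate on v→226, u_from→C, u_to→F, and observe 2194/5.
Next I call translate on v→-5, u_from→yd, u_to→ft, and get -15.

Answer: 2153-06-01


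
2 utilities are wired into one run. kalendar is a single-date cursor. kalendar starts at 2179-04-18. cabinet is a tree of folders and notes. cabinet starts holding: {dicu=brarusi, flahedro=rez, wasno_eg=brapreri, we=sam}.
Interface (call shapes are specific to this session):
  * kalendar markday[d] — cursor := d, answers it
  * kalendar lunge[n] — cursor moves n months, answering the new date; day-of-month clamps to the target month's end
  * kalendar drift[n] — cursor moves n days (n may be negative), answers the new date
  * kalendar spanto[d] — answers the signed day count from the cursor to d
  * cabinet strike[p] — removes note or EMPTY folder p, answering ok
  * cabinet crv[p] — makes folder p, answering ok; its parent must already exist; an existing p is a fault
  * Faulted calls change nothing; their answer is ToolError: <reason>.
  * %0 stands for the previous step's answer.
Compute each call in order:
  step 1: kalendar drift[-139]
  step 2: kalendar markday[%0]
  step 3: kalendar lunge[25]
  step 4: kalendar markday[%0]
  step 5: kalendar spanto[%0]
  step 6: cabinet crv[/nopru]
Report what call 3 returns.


Step: kalendar drift[-139]
Result: 2178-11-30
Step: kalendar markday[%0]
Result: 2178-11-30
Step: kalendar lunge[25]
Result: 2180-12-30
Step: kalendar markday[%0]
Result: 2180-12-30
Step: kalendar spanto[%0]
Result: 0
Step: cabinet crv[/nopru]
Result: ok

Answer: 2180-12-30


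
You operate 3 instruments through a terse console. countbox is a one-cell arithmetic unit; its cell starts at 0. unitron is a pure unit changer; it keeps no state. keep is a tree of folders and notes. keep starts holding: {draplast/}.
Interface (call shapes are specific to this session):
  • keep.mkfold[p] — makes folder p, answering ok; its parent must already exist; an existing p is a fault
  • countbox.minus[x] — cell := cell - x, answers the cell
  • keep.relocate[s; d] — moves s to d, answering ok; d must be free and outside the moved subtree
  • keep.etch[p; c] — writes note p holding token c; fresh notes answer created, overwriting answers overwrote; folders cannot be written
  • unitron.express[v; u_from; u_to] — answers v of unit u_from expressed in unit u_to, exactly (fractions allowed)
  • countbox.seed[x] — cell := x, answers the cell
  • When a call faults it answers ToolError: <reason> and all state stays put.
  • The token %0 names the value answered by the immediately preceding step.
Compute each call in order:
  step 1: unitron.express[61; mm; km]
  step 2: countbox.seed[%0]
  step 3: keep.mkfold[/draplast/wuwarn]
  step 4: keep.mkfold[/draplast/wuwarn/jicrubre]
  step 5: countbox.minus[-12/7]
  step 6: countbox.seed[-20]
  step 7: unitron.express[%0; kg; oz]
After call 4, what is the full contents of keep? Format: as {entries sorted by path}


·→ express(61, mm, km)
·← 61/1000000
·→ seed(%0)
·← 61/1000000
·→ mkfold(/draplast/wuwarn)
·← ok
·→ mkfold(/draplast/wuwarn/jicrubre)
·← ok
·→ minus(-12/7)
·← 12000427/7000000
·→ seed(-20)
·← -20
·→ express(%0, kg, oz)
·← -32000000000/45359237

Answer: {draplast/, draplast/wuwarn/, draplast/wuwarn/jicrubre/}


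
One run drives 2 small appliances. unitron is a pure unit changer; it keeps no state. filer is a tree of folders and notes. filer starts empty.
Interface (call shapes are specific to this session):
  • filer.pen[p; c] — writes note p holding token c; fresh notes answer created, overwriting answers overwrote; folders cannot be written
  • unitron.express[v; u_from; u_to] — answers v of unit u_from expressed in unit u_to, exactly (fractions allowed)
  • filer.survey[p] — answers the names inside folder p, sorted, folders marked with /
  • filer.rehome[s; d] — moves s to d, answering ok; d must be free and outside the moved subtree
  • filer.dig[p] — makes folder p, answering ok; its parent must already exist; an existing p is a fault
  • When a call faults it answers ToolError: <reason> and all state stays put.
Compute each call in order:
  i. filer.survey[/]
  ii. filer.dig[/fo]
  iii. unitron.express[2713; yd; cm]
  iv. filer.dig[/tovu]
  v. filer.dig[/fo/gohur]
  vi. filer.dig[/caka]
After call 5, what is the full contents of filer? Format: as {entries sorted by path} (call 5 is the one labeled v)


Answer: {fo/, fo/gohur/, tovu/}

Derivation:
! 1. filer.survey(p='/') == []
! 2. filer.dig(p='/fo') == ok
! 3. unitron.express(v='2713', u_from='yd', u_to='cm') == 6201918/25
! 4. filer.dig(p='/tovu') == ok
! 5. filer.dig(p='/fo/gohur') == ok
! 6. filer.dig(p='/caka') == ok


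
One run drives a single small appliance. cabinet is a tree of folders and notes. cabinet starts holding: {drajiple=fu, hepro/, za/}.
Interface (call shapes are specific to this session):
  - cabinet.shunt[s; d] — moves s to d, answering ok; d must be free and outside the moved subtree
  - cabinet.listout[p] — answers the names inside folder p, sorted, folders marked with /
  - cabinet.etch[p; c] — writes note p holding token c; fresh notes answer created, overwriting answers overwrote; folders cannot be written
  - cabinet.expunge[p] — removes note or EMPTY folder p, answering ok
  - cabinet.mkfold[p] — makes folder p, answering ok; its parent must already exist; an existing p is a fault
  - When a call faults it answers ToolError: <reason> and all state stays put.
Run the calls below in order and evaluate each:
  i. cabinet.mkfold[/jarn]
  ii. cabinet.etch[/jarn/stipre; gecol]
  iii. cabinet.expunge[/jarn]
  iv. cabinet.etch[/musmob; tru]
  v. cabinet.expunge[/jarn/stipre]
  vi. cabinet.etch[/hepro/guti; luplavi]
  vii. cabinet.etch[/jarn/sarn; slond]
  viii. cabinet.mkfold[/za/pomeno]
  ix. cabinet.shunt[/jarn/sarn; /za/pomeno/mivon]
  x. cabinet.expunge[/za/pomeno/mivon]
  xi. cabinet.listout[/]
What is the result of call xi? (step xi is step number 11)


Answer: [drajiple, hepro/, jarn/, musmob, za/]

Derivation:
Step: cabinet.mkfold[p='/jarn']
Result: ok
Step: cabinet.etch[p='/jarn/stipre'; c='gecol']
Result: created
Step: cabinet.expunge[p='/jarn']
Result: ToolError: not empty
Step: cabinet.etch[p='/musmob'; c='tru']
Result: created
Step: cabinet.expunge[p='/jarn/stipre']
Result: ok
Step: cabinet.etch[p='/hepro/guti'; c='luplavi']
Result: created
Step: cabinet.etch[p='/jarn/sarn'; c='slond']
Result: created
Step: cabinet.mkfold[p='/za/pomeno']
Result: ok
Step: cabinet.shunt[s='/jarn/sarn'; d='/za/pomeno/mivon']
Result: ok
Step: cabinet.expunge[p='/za/pomeno/mivon']
Result: ok
Step: cabinet.listout[p='/']
Result: [drajiple, hepro/, jarn/, musmob, za/]


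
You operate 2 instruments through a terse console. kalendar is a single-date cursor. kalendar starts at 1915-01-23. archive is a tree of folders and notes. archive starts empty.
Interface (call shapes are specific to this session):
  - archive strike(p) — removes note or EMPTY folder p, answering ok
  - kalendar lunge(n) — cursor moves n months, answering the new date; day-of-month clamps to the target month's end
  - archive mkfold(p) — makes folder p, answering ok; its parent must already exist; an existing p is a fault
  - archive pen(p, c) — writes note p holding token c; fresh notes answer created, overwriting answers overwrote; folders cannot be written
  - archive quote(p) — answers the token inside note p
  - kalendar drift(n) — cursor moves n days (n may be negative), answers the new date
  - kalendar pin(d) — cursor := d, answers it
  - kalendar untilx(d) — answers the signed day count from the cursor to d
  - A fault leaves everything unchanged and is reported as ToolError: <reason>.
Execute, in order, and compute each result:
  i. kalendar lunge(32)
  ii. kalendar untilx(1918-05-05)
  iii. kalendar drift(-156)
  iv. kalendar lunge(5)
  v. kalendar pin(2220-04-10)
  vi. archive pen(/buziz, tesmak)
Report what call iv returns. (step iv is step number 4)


Act: kalendar lunge[n→32]
Obs: 1917-09-23
Act: kalendar untilx[d→1918-05-05]
Obs: 224
Act: kalendar drift[n→-156]
Obs: 1917-04-20
Act: kalendar lunge[n→5]
Obs: 1917-09-20
Act: kalendar pin[d→2220-04-10]
Obs: 2220-04-10
Act: archive pen[p→/buziz; c→tesmak]
Obs: created

Answer: 1917-09-20


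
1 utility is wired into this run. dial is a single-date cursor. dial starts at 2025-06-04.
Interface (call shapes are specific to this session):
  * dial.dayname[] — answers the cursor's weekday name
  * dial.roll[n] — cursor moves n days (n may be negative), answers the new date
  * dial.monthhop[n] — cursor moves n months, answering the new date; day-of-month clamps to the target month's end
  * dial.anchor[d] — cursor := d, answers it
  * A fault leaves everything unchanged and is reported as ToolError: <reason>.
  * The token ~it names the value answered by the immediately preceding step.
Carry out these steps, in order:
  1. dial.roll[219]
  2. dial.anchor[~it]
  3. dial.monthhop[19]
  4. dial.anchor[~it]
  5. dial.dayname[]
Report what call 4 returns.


CALL roll[219]
RET  2026-01-09
CALL anchor[~it]
RET  2026-01-09
CALL monthhop[19]
RET  2027-08-09
CALL anchor[~it]
RET  2027-08-09
CALL dayname[]
RET  Monday

Answer: 2027-08-09


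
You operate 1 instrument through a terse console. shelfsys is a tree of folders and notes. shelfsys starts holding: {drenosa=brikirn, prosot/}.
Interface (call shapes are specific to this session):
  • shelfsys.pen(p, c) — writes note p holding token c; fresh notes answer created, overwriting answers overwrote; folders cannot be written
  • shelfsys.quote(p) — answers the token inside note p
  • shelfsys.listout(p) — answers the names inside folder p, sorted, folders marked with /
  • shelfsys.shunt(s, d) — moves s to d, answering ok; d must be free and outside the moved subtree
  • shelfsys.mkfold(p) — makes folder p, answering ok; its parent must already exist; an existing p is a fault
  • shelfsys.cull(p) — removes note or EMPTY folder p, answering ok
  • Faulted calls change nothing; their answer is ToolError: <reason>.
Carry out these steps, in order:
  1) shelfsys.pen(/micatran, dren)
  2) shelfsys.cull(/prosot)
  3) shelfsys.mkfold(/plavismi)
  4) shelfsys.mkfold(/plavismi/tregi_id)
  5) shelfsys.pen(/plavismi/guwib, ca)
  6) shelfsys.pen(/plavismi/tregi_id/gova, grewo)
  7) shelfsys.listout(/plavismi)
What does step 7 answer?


Step: pen[/micatran; dren]
Result: created
Step: cull[/prosot]
Result: ok
Step: mkfold[/plavismi]
Result: ok
Step: mkfold[/plavismi/tregi_id]
Result: ok
Step: pen[/plavismi/guwib; ca]
Result: created
Step: pen[/plavismi/tregi_id/gova; grewo]
Result: created
Step: listout[/plavismi]
Result: [guwib, tregi_id/]

Answer: [guwib, tregi_id/]


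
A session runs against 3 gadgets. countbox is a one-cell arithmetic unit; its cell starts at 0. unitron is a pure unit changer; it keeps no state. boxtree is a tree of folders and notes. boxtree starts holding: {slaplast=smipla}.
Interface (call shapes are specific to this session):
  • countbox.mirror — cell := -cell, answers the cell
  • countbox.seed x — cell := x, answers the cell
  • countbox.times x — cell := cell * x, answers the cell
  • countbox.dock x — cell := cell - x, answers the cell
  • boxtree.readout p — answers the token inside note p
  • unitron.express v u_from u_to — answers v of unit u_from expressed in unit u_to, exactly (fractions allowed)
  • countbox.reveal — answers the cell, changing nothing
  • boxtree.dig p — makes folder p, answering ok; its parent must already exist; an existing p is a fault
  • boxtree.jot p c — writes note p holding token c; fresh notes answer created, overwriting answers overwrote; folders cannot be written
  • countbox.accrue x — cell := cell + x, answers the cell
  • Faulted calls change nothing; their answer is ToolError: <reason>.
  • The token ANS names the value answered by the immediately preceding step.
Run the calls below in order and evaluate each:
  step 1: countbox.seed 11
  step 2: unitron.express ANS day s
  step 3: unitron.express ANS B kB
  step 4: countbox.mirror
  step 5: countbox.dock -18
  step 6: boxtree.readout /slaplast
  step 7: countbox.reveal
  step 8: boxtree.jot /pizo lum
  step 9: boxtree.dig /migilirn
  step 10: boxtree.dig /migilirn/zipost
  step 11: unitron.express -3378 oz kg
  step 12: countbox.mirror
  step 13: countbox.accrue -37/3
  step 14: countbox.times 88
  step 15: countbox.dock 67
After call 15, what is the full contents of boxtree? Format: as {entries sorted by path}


Next I call countbox.seed using x=11, giving 11.
I use unitron.express using v=ANS, u_from=day, u_to=s, and see 950400.
Now I run unitron.express using v=ANS, u_from=B, u_to=kB, giving 4752/5.
Calling countbox.mirror, and see -11.
I try countbox.dock using x=-18: 7.
I invoke boxtree.readout using p=/slaplast, giving smipla.
Using countbox.reveal, — result: 7.
I call boxtree.jot using p=/pizo, c=lum, yielding created.
Next I call boxtree.dig using p=/migilirn: ok.
I invoke boxtree.dig using p=/migilirn/zipost, and get ok.
Then unitron.express using v=-3378, u_from=oz, u_to=kg, — result: -76611751293/800000000.
Using countbox.mirror(), — result: -7.
Next I call countbox.accrue using x=-37/3, which returns -58/3.
Using countbox.times using x=88, and get -5104/3.
Calling countbox.dock using x=67, which returns -5305/3.

Answer: {migilirn/, migilirn/zipost/, pizo=lum, slaplast=smipla}
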